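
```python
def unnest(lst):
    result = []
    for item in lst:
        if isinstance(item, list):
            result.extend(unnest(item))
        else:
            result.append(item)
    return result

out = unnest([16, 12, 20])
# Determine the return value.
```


unnest([16, 12, 20])
Processing each element:
  16 is not a list -> append 16
  12 is not a list -> append 12
  20 is not a list -> append 20
= [16, 12, 20]


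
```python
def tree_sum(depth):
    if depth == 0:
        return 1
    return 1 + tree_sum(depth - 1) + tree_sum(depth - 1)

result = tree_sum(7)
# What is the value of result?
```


tree_sum(7)
= 1 + tree_sum(6) + tree_sum(6)
= 1 + 2 * tree_sum(6)
tree_sum(k) = 2^(k+1) - 1
tree_sum(0) = 1
tree_sum(1) = 3
tree_sum(2) = 7
tree_sum(3) = 15
tree_sum(4) = 31
tree_sum(7) = 2^8 - 1 = 255


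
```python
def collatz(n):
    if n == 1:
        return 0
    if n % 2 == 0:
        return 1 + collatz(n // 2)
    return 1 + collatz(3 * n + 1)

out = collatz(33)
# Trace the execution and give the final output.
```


collatz(33)
33 is odd -> 3*33+1 = 100 -> collatz(100)
100 is even -> collatz(50)
50 is even -> collatz(25)
25 is odd -> 3*25+1 = 76 -> collatz(76)
76 is even -> collatz(38)
38 is even -> collatz(19)
19 is odd -> 3*19+1 = 58 -> collatz(58)
58 is even -> collatz(29)
29 is odd -> 3*29+1 = 88 -> collatz(88)
88 is even -> collatz(44)
44 is even -> collatz(22)
22 is even -> collatz(11)
11 is odd -> 3*11+1 = 34 -> collatz(34)
34 is even -> collatz(17)
17 is odd -> 3*17+1 = 52 -> collatz(52)
52 is even -> collatz(26)
26 is even -> collatz(13)
13 is odd -> 3*13+1 = 40 -> collatz(40)
40 is even -> collatz(20)
20 is even -> collatz(10)
10 is even -> collatz(5)
5 is odd -> 3*5+1 = 16 -> collatz(16)
16 is even -> collatz(8)
8 is even -> collatz(4)
4 is even -> collatz(2)
2 is even -> collatz(1)
Reached 1 after 26 steps
= 26


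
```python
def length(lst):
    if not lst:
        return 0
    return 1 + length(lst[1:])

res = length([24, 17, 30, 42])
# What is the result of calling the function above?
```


length([24, 17, 30, 42])
= 1 + length([17, 30, 42])
= 1 + 1 + length([30, 42])
= 1 + 1 + 1 + length([42])
= 1 + 1 + 1 + 1 + length([])
= 1 + 1 + 1 + 1 + 0
= 4


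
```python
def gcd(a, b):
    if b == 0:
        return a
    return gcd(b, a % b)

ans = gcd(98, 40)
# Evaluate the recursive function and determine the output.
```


gcd(98, 40)
= gcd(40, 98 % 40) = gcd(40, 18)
= gcd(18, 40 % 18) = gcd(18, 4)
= gcd(4, 18 % 4) = gcd(4, 2)
= gcd(2, 4 % 2) = gcd(2, 0)
b == 0, return a = 2


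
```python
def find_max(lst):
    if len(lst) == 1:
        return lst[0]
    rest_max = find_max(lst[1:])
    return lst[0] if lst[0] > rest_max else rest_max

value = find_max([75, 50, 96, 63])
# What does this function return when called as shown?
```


find_max([75, 50, 96, 63])
= compare 75 with find_max([50, 96, 63])
= compare 50 with find_max([96, 63])
= compare 96 with find_max([63])
Base: find_max([63]) = 63
compare 96 with 63: max = 96
compare 50 with 96: max = 96
compare 75 with 96: max = 96
= 96


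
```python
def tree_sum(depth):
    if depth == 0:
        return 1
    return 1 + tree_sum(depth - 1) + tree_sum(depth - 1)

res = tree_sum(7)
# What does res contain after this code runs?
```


tree_sum(7)
= 1 + tree_sum(6) + tree_sum(6)
= 1 + 2 * tree_sum(6)
tree_sum(k) = 2^(k+1) - 1
tree_sum(0) = 1
tree_sum(1) = 3
tree_sum(2) = 7
tree_sum(3) = 15
tree_sum(4) = 31
tree_sum(7) = 2^8 - 1 = 255


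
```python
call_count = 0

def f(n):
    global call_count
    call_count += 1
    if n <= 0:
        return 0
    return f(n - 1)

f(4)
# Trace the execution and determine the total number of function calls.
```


f(4) calls f(3) calls ... calls f(0)
Total calls: 4 + 1 (for base case) = 5


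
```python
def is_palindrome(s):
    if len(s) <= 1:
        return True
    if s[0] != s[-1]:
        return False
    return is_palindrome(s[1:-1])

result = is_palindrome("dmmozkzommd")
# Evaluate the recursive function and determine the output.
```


is_palindrome("dmmozkzommd")
"dmmozkzommd": s[0]='d' == s[-1]='d' -> is_palindrome("mmozkzomm")
"mmozkzomm": s[0]='m' == s[-1]='m' -> is_palindrome("mozkzom")
"mozkzom": s[0]='m' == s[-1]='m' -> is_palindrome("ozkzo")
"ozkzo": s[0]='o' == s[-1]='o' -> is_palindrome("zkz")
"zkz": s[0]='z' == s[-1]='z' -> is_palindrome("k")
"k": len <= 1 -> True
= True


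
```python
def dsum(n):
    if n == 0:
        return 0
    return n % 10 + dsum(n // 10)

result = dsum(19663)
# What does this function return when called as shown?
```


dsum(19663)
= 3 + dsum(1966)
= 3 + 6 + dsum(196)
= 3 + 6 + 6 + dsum(19)
= 3 + 6 + 6 + 9 + dsum(1)
= 3 + 6 + 6 + 9 + 1 + dsum(0)
= 3 + 6 + 6 + 9 + 1 + 0
= 25


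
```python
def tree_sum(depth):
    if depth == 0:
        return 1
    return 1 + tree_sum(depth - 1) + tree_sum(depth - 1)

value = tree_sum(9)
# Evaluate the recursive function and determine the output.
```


tree_sum(9)
= 1 + tree_sum(8) + tree_sum(8)
= 1 + 2 * tree_sum(8)
tree_sum(k) = 2^(k+1) - 1
tree_sum(0) = 1
tree_sum(1) = 3
tree_sum(2) = 7
tree_sum(3) = 15
tree_sum(4) = 31
tree_sum(9) = 2^10 - 1 = 1023


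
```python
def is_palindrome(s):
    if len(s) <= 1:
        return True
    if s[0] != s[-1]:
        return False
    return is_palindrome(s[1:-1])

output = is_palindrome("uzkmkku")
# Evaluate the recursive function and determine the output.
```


is_palindrome("uzkmkku")
"uzkmkku": s[0]='u' == s[-1]='u' -> is_palindrome("zkmkk")
"zkmkk": s[0]='z' != s[-1]='k' -> False
= False


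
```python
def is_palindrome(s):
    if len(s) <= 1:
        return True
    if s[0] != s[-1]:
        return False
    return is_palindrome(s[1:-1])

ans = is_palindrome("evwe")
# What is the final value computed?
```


is_palindrome("evwe")
"evwe": s[0]='e' == s[-1]='e' -> is_palindrome("vw")
"vw": s[0]='v' != s[-1]='w' -> False
= False


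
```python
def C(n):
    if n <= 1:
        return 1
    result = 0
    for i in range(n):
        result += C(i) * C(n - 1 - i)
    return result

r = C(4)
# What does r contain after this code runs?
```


C(4)
= sum of C(i) * C(4-1-i) for i in 0..3
First compute sub-values bottom-up:
  C(0) = 1, C(1) = 1
  C(2) = 1*1 + 1*1 = 2
  C(3) = 1*2 + 1*1 + 2*1 = 5
Now C(4):
  C(0)*C(3) = 1*5 = 5
  C(1)*C(2) = 1*2 = 2
  C(2)*C(1) = 2*1 = 2
  C(3)*C(0) = 5*1 = 5
= 5 + 2 + 2 + 5
= 14


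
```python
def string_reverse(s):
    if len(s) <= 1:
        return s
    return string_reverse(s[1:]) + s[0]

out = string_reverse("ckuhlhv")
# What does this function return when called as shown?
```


string_reverse("ckuhlhv")
= string_reverse("kuhlhv") + "c"
= string_reverse("uhlhv") + "k" + "c"
= string_reverse("hlhv") + "u" + "k" + "c"
= string_reverse("lhv") + "h" + "u" + "k" + "c"
= string_reverse("hv") + "l" + "h" + "u" + "k" + "c"
= string_reverse("v") + "h" + "l" + "h" + "u" + "k" + "c"
= "v" + "h" + "l" + "h" + "u" + "k" + "c"
= "vhlhukc"


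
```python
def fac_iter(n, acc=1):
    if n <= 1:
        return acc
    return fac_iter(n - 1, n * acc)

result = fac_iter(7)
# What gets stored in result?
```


fac_iter(7, 1)
= fac_iter(6, 7 * 1) = fac_iter(6, 7)
= fac_iter(5, 6 * 7) = fac_iter(5, 42)
= fac_iter(4, 5 * 42) = fac_iter(4, 210)
= fac_iter(3, 4 * 210) = fac_iter(3, 840)
= fac_iter(2, 3 * 840) = fac_iter(2, 2520)
= fac_iter(1, 2 * 2520) = fac_iter(1, 5040)
n <= 1, return acc = 5040


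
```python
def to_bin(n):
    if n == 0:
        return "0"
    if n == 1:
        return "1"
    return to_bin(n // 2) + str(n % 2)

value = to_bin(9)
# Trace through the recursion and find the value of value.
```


to_bin(9)
= to_bin(4) + "1"
= to_bin(2) + "0" + "1"
= to_bin(1) + "0" + "0" + "1"
= "1" + "0" + "0" + "1"
= "1001"


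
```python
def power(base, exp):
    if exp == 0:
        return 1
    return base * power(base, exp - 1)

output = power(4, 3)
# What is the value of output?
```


power(4, 3)
= 4 * power(4, 2)
= 4 * 4 * power(4, 1)
= 4 * 4 * 4 * power(4, 0)
= 4 * 4 * 4 * 1
= 64


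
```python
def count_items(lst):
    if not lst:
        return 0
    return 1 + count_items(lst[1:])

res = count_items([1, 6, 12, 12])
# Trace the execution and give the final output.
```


count_items([1, 6, 12, 12])
= 1 + count_items([6, 12, 12])
= 1 + 1 + count_items([12, 12])
= 1 + 1 + 1 + count_items([12])
= 1 + 1 + 1 + 1 + count_items([])
= 1 + 1 + 1 + 1 + 0
= 4


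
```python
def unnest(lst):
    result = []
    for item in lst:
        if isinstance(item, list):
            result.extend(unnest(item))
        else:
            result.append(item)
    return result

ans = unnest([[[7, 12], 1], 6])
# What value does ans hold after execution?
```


unnest([[[7, 12], 1], 6])
Processing each element:
  [[7, 12], 1] is a list -> unnest recursively -> [7, 12, 1]
  6 is not a list -> append 6
= [7, 12, 1, 6]


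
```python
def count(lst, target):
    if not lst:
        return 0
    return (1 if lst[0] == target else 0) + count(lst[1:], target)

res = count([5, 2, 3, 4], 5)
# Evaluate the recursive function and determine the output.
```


count([5, 2, 3, 4], 5)
lst[0]=5 == 5: 1 + count([2, 3, 4], 5)
lst[0]=2 != 5: 0 + count([3, 4], 5)
lst[0]=3 != 5: 0 + count([4], 5)
lst[0]=4 != 5: 0 + count([], 5)
= 1


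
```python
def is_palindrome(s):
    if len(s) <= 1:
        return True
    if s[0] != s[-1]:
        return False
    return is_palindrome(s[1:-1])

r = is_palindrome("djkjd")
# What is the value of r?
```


is_palindrome("djkjd")
"djkjd": s[0]='d' == s[-1]='d' -> is_palindrome("jkj")
"jkj": s[0]='j' == s[-1]='j' -> is_palindrome("k")
"k": len <= 1 -> True
= True


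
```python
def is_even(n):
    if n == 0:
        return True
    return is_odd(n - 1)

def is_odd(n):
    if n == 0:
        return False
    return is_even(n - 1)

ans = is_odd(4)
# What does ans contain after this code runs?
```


is_odd(4)
= is_even(3)
= is_odd(2)
= is_even(1)
= is_odd(0)
n == 0: return False
= False


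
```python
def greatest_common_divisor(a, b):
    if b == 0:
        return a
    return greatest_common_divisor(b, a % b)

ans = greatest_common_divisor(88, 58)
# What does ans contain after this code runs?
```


greatest_common_divisor(88, 58)
= greatest_common_divisor(58, 88 % 58) = greatest_common_divisor(58, 30)
= greatest_common_divisor(30, 58 % 30) = greatest_common_divisor(30, 28)
= greatest_common_divisor(28, 30 % 28) = greatest_common_divisor(28, 2)
= greatest_common_divisor(2, 28 % 2) = greatest_common_divisor(2, 0)
b == 0, return a = 2


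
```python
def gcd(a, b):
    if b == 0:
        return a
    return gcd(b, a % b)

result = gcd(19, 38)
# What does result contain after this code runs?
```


gcd(19, 38)
= gcd(38, 19 % 38) = gcd(38, 19)
= gcd(19, 38 % 19) = gcd(19, 0)
b == 0, return a = 19


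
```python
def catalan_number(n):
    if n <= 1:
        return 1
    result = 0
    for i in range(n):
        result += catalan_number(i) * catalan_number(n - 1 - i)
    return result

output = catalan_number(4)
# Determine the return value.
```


catalan_number(4)
= sum of catalan_number(i) * catalan_number(4-1-i) for i in 0..3
First compute sub-values bottom-up:
  catalan_number(0) = 1, catalan_number(1) = 1
  catalan_number(2) = 1*1 + 1*1 = 2
  catalan_number(3) = 1*2 + 1*1 + 2*1 = 5
Now catalan_number(4):
  catalan_number(0)*catalan_number(3) = 1*5 = 5
  catalan_number(1)*catalan_number(2) = 1*2 = 2
  catalan_number(2)*catalan_number(1) = 2*1 = 2
  catalan_number(3)*catalan_number(0) = 5*1 = 5
= 5 + 2 + 2 + 5
= 14


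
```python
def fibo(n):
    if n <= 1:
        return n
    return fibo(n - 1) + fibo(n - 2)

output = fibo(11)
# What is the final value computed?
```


fibo(11)
= fibo(10) + fibo(9)
= (fibo(9) + fibo(8)) + fibo(9)
Computing bottom-up: fibo(0)=0, fibo(1)=1, fibo(2)=1, fibo(3)=2, fibo(4)=3, fibo(5)=5, fibo(6)=8, fibo(7)=13, fibo(8)=21, fibo(9)=34, fibo(10)=55, fibo(11)=89
= 89


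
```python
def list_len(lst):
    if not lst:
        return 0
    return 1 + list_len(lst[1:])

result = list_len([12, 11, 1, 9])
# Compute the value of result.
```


list_len([12, 11, 1, 9])
= 1 + list_len([11, 1, 9])
= 1 + 1 + list_len([1, 9])
= 1 + 1 + 1 + list_len([9])
= 1 + 1 + 1 + 1 + list_len([])
= 1 + 1 + 1 + 1 + 0
= 4


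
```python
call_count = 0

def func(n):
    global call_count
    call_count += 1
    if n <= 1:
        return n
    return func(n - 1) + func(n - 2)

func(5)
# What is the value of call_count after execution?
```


func(5) calls func(4) and func(3); each non-base call branches into two more.
Let C(k) = total number of calls made by func(k), including the call to func(k) itself.
Base cases: C(0) = 1, C(1) = 1
Recurrence: C(k) = 1 + C(k-1) + C(k-2)
  C(2) = 1 + C(1) + C(0) = 1 + 1 + 1 = 3
  C(3) = 1 + C(2) + C(1) = 1 + 3 + 1 = 5
  C(4) = 1 + C(3) + C(2) = 1 + 5 + 3 = 9
  C(5) = 1 + C(4) + C(3) = 1 + 9 + 5 = 15
Total calls = C(5) = 15


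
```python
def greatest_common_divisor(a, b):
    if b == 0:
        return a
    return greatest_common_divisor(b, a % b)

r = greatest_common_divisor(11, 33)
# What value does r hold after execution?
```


greatest_common_divisor(11, 33)
= greatest_common_divisor(33, 11 % 33) = greatest_common_divisor(33, 11)
= greatest_common_divisor(11, 33 % 11) = greatest_common_divisor(11, 0)
b == 0, return a = 11


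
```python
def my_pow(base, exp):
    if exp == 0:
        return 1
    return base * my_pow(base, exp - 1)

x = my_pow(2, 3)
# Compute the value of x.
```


my_pow(2, 3)
= 2 * my_pow(2, 2)
= 2 * 2 * my_pow(2, 1)
= 2 * 2 * 2 * my_pow(2, 0)
= 2 * 2 * 2 * 1
= 8


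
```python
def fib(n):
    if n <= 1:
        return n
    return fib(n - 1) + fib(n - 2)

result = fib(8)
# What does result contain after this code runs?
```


fib(8)
= fib(7) + fib(6)
= (fib(6) + fib(5)) + fib(6)
Computing bottom-up: fib(0)=0, fib(1)=1, fib(2)=1, fib(3)=2, fib(4)=3, fib(5)=5, fib(6)=8, fib(7)=13, fib(8)=21
= 21


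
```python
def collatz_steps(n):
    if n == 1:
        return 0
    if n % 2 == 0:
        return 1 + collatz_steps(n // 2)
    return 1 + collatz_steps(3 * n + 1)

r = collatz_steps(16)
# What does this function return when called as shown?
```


collatz_steps(16)
16 is even -> collatz_steps(8)
8 is even -> collatz_steps(4)
4 is even -> collatz_steps(2)
2 is even -> collatz_steps(1)
Reached 1 after 4 steps
= 4


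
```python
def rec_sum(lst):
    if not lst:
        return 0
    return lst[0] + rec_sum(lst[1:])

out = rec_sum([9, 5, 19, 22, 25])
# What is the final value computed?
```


rec_sum([9, 5, 19, 22, 25])
= 9 + rec_sum([5, 19, 22, 25])
= 9 + 5 + rec_sum([19, 22, 25])
= 9 + 5 + 19 + rec_sum([22, 25])
= 9 + 5 + 19 + 22 + rec_sum([25])
= 9 + 5 + 19 + 22 + 25 + rec_sum([])
= 9 + 5 + 19 + 22 + 25 + 0
= 80


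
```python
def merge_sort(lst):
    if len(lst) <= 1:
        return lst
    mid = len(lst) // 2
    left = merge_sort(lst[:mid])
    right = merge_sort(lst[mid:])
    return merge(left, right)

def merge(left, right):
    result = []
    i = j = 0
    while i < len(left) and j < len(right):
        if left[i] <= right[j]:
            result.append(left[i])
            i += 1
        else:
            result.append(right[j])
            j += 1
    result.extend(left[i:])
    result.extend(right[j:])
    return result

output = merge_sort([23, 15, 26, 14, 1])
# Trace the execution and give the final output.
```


merge_sort([23, 15, 26, 14, 1])
Split into [23, 15] and [26, 14, 1]
Left sorted: [15, 23]
Right sorted: [1, 14, 26]
Merge [15, 23] and [1, 14, 26]
= [1, 14, 15, 23, 26]


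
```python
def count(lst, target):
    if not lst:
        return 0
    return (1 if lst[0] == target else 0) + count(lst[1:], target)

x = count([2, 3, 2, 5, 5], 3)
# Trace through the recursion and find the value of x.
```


count([2, 3, 2, 5, 5], 3)
lst[0]=2 != 3: 0 + count([3, 2, 5, 5], 3)
lst[0]=3 == 3: 1 + count([2, 5, 5], 3)
lst[0]=2 != 3: 0 + count([5, 5], 3)
lst[0]=5 != 3: 0 + count([5], 3)
lst[0]=5 != 3: 0 + count([], 3)
= 1


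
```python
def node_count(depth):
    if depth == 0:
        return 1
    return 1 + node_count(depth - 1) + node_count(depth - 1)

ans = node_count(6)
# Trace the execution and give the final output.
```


node_count(6)
= 1 + node_count(5) + node_count(5)
= 1 + 2 * node_count(5)
node_count(k) = 2^(k+1) - 1
node_count(0) = 1
node_count(1) = 3
node_count(2) = 7
node_count(3) = 15
node_count(4) = 31
node_count(6) = 2^7 - 1 = 127


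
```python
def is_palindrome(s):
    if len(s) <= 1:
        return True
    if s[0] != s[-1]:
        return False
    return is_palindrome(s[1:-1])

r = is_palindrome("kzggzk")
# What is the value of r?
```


is_palindrome("kzggzk")
"kzggzk": s[0]='k' == s[-1]='k' -> is_palindrome("zggz")
"zggz": s[0]='z' == s[-1]='z' -> is_palindrome("gg")
"gg": s[0]='g' == s[-1]='g' -> is_palindrome("")
"": len <= 1 -> True
= True


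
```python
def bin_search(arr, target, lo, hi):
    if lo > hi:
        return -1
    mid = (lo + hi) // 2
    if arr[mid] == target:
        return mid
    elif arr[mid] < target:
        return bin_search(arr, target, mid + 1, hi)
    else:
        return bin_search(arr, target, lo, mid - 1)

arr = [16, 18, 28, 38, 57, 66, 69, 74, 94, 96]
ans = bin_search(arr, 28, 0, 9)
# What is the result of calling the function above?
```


bin_search(arr, 28, 0, 9)
lo=0, hi=9, mid=4, arr[mid]=57
57 > 28, search left half
lo=0, hi=3, mid=1, arr[mid]=18
18 < 28, search right half
lo=2, hi=3, mid=2, arr[mid]=28
arr[2] == 28, found at index 2
= 2


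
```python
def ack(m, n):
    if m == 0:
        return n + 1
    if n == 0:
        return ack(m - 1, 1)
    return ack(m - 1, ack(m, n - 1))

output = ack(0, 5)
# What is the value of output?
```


ack(0, 5)
m == 0: return 5 + 1 = 6
= 6


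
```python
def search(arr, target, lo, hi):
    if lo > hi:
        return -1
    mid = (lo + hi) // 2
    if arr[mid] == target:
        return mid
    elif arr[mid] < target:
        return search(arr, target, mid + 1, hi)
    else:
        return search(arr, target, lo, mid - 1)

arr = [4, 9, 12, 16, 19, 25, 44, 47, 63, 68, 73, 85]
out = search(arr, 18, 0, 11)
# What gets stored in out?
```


search(arr, 18, 0, 11)
lo=0, hi=11, mid=5, arr[mid]=25
25 > 18, search left half
lo=0, hi=4, mid=2, arr[mid]=12
12 < 18, search right half
lo=3, hi=4, mid=3, arr[mid]=16
16 < 18, search right half
lo=4, hi=4, mid=4, arr[mid]=19
19 > 18, search left half
lo > hi, target not found, return -1
= -1


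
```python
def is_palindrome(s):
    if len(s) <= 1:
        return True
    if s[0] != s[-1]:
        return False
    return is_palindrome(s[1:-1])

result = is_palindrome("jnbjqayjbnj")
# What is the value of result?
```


is_palindrome("jnbjqayjbnj")
"jnbjqayjbnj": s[0]='j' == s[-1]='j' -> is_palindrome("nbjqayjbn")
"nbjqayjbn": s[0]='n' == s[-1]='n' -> is_palindrome("bjqayjb")
"bjqayjb": s[0]='b' == s[-1]='b' -> is_palindrome("jqayj")
"jqayj": s[0]='j' == s[-1]='j' -> is_palindrome("qay")
"qay": s[0]='q' != s[-1]='y' -> False
= False


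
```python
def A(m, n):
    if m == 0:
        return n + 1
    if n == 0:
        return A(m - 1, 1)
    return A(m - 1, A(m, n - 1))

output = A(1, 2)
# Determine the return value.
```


A(1, 2)
= A(0, A(1, 1))
First compute A(1, 1) = 3
= A(0, 3)
= 4


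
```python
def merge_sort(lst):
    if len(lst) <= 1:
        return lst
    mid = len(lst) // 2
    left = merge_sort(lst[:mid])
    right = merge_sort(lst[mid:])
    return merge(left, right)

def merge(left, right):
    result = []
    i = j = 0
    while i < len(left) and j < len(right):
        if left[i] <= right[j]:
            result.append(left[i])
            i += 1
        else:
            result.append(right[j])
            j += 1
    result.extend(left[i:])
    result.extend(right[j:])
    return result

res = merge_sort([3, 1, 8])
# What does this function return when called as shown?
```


merge_sort([3, 1, 8])
Split into [3] and [1, 8]
Left sorted: [3]
Right sorted: [1, 8]
Merge [3] and [1, 8]
= [1, 3, 8]


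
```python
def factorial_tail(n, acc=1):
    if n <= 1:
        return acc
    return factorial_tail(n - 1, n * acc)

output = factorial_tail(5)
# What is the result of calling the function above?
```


factorial_tail(5, 1)
= factorial_tail(4, 5 * 1) = factorial_tail(4, 5)
= factorial_tail(3, 4 * 5) = factorial_tail(3, 20)
= factorial_tail(2, 3 * 20) = factorial_tail(2, 60)
= factorial_tail(1, 2 * 60) = factorial_tail(1, 120)
n <= 1, return acc = 120


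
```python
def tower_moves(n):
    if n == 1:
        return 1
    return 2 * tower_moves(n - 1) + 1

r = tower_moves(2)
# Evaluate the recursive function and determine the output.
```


tower_moves(2)
= 2 * tower_moves(1) + 1
Now compute bottom-up:
tower_moves(1) = 1
tower_moves(2) = 2 * 1 + 1 = 3
= 3


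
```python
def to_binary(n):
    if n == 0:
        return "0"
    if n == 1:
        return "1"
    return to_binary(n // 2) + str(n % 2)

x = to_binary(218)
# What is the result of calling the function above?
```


to_binary(218)
= to_binary(109) + "0"
= to_binary(54) + "1" + "0"
= to_binary(27) + "0" + "1" + "0"
= to_binary(13) + "1" + "0" + "1" + "0"
= to_binary(6) + "1" + "1" + "0" + "1" + "0"
= to_binary(3) + "0" + "1" + "1" + "0" + "1" + "0"
= to_binary(1) + "1" + "0" + "1" + "1" + "0" + "1" + "0"
= "1" + "1" + "0" + "1" + "1" + "0" + "1" + "0"
= "11011010"


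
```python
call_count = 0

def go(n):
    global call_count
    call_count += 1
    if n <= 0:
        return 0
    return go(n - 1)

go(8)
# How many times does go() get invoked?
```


go(8) calls go(7) calls ... calls go(0)
Total calls: 8 + 1 (for base case) = 9


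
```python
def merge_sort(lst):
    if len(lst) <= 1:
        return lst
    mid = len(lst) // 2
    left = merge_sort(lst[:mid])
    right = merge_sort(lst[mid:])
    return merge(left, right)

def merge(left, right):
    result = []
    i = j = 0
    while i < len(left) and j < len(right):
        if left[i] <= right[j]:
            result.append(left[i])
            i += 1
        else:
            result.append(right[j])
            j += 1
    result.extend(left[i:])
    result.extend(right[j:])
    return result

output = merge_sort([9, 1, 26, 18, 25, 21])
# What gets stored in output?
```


merge_sort([9, 1, 26, 18, 25, 21])
Split into [9, 1, 26] and [18, 25, 21]
Left sorted: [1, 9, 26]
Right sorted: [18, 21, 25]
Merge [1, 9, 26] and [18, 21, 25]
= [1, 9, 18, 21, 25, 26]


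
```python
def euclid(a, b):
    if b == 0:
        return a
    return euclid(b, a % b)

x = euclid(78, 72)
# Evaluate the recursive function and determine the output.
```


euclid(78, 72)
= euclid(72, 78 % 72) = euclid(72, 6)
= euclid(6, 72 % 6) = euclid(6, 0)
b == 0, return a = 6


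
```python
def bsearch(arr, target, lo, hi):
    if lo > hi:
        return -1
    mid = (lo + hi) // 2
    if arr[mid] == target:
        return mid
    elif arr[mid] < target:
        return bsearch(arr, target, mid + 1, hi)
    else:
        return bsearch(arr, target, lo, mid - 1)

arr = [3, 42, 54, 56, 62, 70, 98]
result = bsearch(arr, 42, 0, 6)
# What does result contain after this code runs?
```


bsearch(arr, 42, 0, 6)
lo=0, hi=6, mid=3, arr[mid]=56
56 > 42, search left half
lo=0, hi=2, mid=1, arr[mid]=42
arr[1] == 42, found at index 1
= 1


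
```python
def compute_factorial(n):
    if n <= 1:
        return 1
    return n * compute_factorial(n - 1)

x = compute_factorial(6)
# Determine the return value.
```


compute_factorial(6)
= 6 * compute_factorial(5)
= 6 * 5 * compute_factorial(4)
= 6 * 5 * 4 * compute_factorial(3)
= 6 * 5 * 4 * 3 * compute_factorial(2)
= 6 * 5 * 4 * 3 * 2 * compute_factorial(1)
= 6 * 5 * 4 * 3 * 2 * 1
= 720


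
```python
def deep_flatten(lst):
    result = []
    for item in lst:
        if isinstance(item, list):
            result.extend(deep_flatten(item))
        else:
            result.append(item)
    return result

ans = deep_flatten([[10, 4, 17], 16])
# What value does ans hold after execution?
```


deep_flatten([[10, 4, 17], 16])
Processing each element:
  [10, 4, 17] is a list -> deep_flatten recursively -> [10, 4, 17]
  16 is not a list -> append 16
= [10, 4, 17, 16]


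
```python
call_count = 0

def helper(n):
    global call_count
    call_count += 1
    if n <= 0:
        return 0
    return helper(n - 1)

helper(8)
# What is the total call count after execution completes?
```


helper(8) calls helper(7) calls ... calls helper(0)
Total calls: 8 + 1 (for base case) = 9


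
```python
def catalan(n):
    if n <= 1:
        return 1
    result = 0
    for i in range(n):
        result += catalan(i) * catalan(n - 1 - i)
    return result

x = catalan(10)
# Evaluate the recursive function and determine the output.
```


catalan(10)
= sum of catalan(i) * catalan(10-1-i) for i in 0..9
First compute sub-values bottom-up:
  catalan(0) = 1, catalan(1) = 1
  catalan(2) = 1*1 + 1*1 = 2
  catalan(3) = 1*2 + 1*1 + 2*1 = 5
  catalan(4) = 1*5 + 1*2 + 2*1 + 5*1 = 14
  catalan(5) = 1*14 + 1*5 + 2*2 + 5*1 + 14*1 = 42
  catalan(6) = 1*42 + 1*14 + 2*5 + 5*2 + 14*1 + 42*1 = 132
  catalan(7) = 1*132 + 1*42 + 2*14 + 5*5 + 14*2 + 42*1 + 132*1 = 429
  catalan(8) = 1*429 + 1*132 + 2*42 + 5*14 + 14*5 + 42*2 + 132*1 + 429*1 = 1430
  catalan(9) = 1*1430 + 1*429 + 2*132 + 5*42 + 14*14 + 42*5 + 132*2 + 429*1 + 1430*1 = 4862
Now catalan(10):
  catalan(0)*catalan(9) = 1*4862 = 4862
  catalan(1)*catalan(8) = 1*1430 = 1430
  catalan(2)*catalan(7) = 2*429 = 858
  catalan(3)*catalan(6) = 5*132 = 660
  catalan(4)*catalan(5) = 14*42 = 588
  catalan(5)*catalan(4) = 42*14 = 588
  catalan(6)*catalan(3) = 132*5 = 660
  catalan(7)*catalan(2) = 429*2 = 858
  catalan(8)*catalan(1) = 1430*1 = 1430
  catalan(9)*catalan(0) = 4862*1 = 4862
= 4862 + 1430 + 858 + 660 + 588 + 588 + 660 + 858 + 1430 + 4862
= 16796


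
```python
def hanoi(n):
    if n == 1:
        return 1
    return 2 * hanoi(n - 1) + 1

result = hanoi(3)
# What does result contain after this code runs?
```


hanoi(3)
= 2 * hanoi(2) + 1
= 2 * (2 * hanoi(1) + 1) + 1
Now compute bottom-up:
hanoi(1) = 1
hanoi(2) = 2 * 1 + 1 = 3
hanoi(3) = 2 * 3 + 1 = 7
= 7


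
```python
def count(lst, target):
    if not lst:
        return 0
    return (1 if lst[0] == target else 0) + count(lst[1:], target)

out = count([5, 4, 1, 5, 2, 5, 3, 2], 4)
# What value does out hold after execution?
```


count([5, 4, 1, 5, 2, 5, 3, 2], 4)
lst[0]=5 != 4: 0 + count([4, 1, 5, 2, 5, 3, 2], 4)
lst[0]=4 == 4: 1 + count([1, 5, 2, 5, 3, 2], 4)
lst[0]=1 != 4: 0 + count([5, 2, 5, 3, 2], 4)
lst[0]=5 != 4: 0 + count([2, 5, 3, 2], 4)
lst[0]=2 != 4: 0 + count([5, 3, 2], 4)
lst[0]=5 != 4: 0 + count([3, 2], 4)
lst[0]=3 != 4: 0 + count([2], 4)
lst[0]=2 != 4: 0 + count([], 4)
= 1


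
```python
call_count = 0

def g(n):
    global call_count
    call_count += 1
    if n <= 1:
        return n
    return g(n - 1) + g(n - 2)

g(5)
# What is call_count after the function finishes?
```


g(5) calls g(4) and g(3); each non-base call branches into two more.
Let C(k) = total number of calls made by g(k), including the call to g(k) itself.
Base cases: C(0) = 1, C(1) = 1
Recurrence: C(k) = 1 + C(k-1) + C(k-2)
  C(2) = 1 + C(1) + C(0) = 1 + 1 + 1 = 3
  C(3) = 1 + C(2) + C(1) = 1 + 3 + 1 = 5
  C(4) = 1 + C(3) + C(2) = 1 + 5 + 3 = 9
  C(5) = 1 + C(4) + C(3) = 1 + 9 + 5 = 15
Total calls = C(5) = 15


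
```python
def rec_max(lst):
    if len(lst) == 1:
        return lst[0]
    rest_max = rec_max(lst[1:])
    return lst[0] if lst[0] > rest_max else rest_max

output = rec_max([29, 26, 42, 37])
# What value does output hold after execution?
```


rec_max([29, 26, 42, 37])
= compare 29 with rec_max([26, 42, 37])
= compare 26 with rec_max([42, 37])
= compare 42 with rec_max([37])
Base: rec_max([37]) = 37
compare 42 with 37: max = 42
compare 26 with 42: max = 42
compare 29 with 42: max = 42
= 42


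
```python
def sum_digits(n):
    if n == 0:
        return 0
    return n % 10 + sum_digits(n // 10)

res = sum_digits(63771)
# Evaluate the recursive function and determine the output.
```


sum_digits(63771)
= 1 + sum_digits(6377)
= 1 + 7 + sum_digits(637)
= 1 + 7 + 7 + sum_digits(63)
= 1 + 7 + 7 + 3 + sum_digits(6)
= 1 + 7 + 7 + 3 + 6 + sum_digits(0)
= 1 + 7 + 7 + 3 + 6 + 0
= 24


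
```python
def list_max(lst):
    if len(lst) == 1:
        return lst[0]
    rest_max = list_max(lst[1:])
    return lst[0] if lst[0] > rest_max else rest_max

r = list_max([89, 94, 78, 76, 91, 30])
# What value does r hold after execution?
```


list_max([89, 94, 78, 76, 91, 30])
= compare 89 with list_max([94, 78, 76, 91, 30])
= compare 94 with list_max([78, 76, 91, 30])
= compare 78 with list_max([76, 91, 30])
= compare 76 with list_max([91, 30])
= compare 91 with list_max([30])
Base: list_max([30]) = 30
compare 91 with 30: max = 91
compare 76 with 91: max = 91
compare 78 with 91: max = 91
compare 94 with 91: max = 94
compare 89 with 94: max = 94
= 94


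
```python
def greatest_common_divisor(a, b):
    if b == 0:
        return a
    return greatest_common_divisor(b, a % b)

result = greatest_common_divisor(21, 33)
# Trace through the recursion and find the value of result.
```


greatest_common_divisor(21, 33)
= greatest_common_divisor(33, 21 % 33) = greatest_common_divisor(33, 21)
= greatest_common_divisor(21, 33 % 21) = greatest_common_divisor(21, 12)
= greatest_common_divisor(12, 21 % 12) = greatest_common_divisor(12, 9)
= greatest_common_divisor(9, 12 % 9) = greatest_common_divisor(9, 3)
= greatest_common_divisor(3, 9 % 3) = greatest_common_divisor(3, 0)
b == 0, return a = 3


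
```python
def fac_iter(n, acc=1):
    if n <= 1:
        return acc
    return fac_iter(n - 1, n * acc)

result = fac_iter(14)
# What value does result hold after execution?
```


fac_iter(14, 1)
= fac_iter(13, 14 * 1) = fac_iter(13, 14)
= fac_iter(12, 13 * 14) = fac_iter(12, 182)
= fac_iter(11, 12 * 182) = fac_iter(11, 2184)
= fac_iter(10, 11 * 2184) = fac_iter(10, 24024)
= fac_iter(9, 10 * 24024) = fac_iter(9, 240240)
= fac_iter(8, 9 * 240240) = fac_iter(8, 2162160)
= fac_iter(7, 8 * 2162160) = fac_iter(7, 17297280)
= fac_iter(6, 7 * 17297280) = fac_iter(6, 121080960)
= fac_iter(5, 6 * 121080960) = fac_iter(5, 726485760)
= fac_iter(4, 5 * 726485760) = fac_iter(4, 3632428800)
= fac_iter(3, 4 * 3632428800) = fac_iter(3, 14529715200)
= fac_iter(2, 3 * 14529715200) = fac_iter(2, 43589145600)
= fac_iter(1, 2 * 43589145600) = fac_iter(1, 87178291200)
n <= 1, return acc = 87178291200


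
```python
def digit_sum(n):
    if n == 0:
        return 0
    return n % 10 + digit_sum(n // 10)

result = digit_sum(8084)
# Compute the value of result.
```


digit_sum(8084)
= 4 + digit_sum(808)
= 4 + 8 + digit_sum(80)
= 4 + 8 + 0 + digit_sum(8)
= 4 + 8 + 0 + 8 + digit_sum(0)
= 4 + 8 + 0 + 8 + 0
= 20


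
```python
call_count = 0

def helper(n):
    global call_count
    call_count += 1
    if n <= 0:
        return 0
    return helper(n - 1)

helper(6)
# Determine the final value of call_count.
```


helper(6) calls helper(5) calls ... calls helper(0)
Total calls: 6 + 1 (for base case) = 7


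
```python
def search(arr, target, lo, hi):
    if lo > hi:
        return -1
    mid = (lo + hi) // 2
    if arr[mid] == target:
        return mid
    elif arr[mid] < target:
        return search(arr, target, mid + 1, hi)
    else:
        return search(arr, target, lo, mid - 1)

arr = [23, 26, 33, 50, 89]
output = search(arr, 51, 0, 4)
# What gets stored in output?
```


search(arr, 51, 0, 4)
lo=0, hi=4, mid=2, arr[mid]=33
33 < 51, search right half
lo=3, hi=4, mid=3, arr[mid]=50
50 < 51, search right half
lo=4, hi=4, mid=4, arr[mid]=89
89 > 51, search left half
lo > hi, target not found, return -1
= -1


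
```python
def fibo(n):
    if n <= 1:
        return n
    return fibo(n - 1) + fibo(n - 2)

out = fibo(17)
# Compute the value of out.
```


fibo(17)
= fibo(16) + fibo(15)
= (fibo(15) + fibo(14)) + fibo(15)
Computing bottom-up: fibo(0)=0, fibo(1)=1, fibo(2)=1, fibo(3)=2, fibo(4)=3, fibo(5)=5, fibo(6)=8, fibo(7)=13, fibo(8)=21, fibo(9)=34, fibo(10)=55, fibo(11)=89, fibo(12)=144, fibo(13)=233, fibo(14)=377, fibo(15)=610, fibo(16)=987, fibo(17)=1597
= 1597


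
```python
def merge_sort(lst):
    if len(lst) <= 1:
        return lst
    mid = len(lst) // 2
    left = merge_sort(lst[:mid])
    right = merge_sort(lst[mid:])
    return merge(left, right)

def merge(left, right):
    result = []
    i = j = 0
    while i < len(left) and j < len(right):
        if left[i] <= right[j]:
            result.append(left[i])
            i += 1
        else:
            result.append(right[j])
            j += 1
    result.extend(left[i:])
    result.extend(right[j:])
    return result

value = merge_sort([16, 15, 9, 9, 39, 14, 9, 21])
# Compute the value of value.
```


merge_sort([16, 15, 9, 9, 39, 14, 9, 21])
Split into [16, 15, 9, 9] and [39, 14, 9, 21]
Left sorted: [9, 9, 15, 16]
Right sorted: [9, 14, 21, 39]
Merge [9, 9, 15, 16] and [9, 14, 21, 39]
= [9, 9, 9, 14, 15, 16, 21, 39]


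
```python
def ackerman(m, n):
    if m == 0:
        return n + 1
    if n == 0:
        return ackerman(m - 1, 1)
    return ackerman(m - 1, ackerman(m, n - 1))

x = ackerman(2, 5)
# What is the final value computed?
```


ackerman(2, 5)
= ackerman(1, ackerman(2, 4))
First compute ackerman(2, 4) = 11
= ackerman(1, 11)
= 13


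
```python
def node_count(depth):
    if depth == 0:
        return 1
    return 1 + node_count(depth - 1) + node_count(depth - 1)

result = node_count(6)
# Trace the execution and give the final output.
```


node_count(6)
= 1 + node_count(5) + node_count(5)
= 1 + 2 * node_count(5)
node_count(k) = 2^(k+1) - 1
node_count(0) = 1
node_count(1) = 3
node_count(2) = 7
node_count(3) = 15
node_count(4) = 31
node_count(6) = 2^7 - 1 = 127


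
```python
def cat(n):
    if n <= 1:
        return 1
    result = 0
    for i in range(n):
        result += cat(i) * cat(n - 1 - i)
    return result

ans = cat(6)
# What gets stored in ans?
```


cat(6)
= sum of cat(i) * cat(6-1-i) for i in 0..5
First compute sub-values bottom-up:
  cat(0) = 1, cat(1) = 1
  cat(2) = 1*1 + 1*1 = 2
  cat(3) = 1*2 + 1*1 + 2*1 = 5
  cat(4) = 1*5 + 1*2 + 2*1 + 5*1 = 14
  cat(5) = 1*14 + 1*5 + 2*2 + 5*1 + 14*1 = 42
Now cat(6):
  cat(0)*cat(5) = 1*42 = 42
  cat(1)*cat(4) = 1*14 = 14
  cat(2)*cat(3) = 2*5 = 10
  cat(3)*cat(2) = 5*2 = 10
  cat(4)*cat(1) = 14*1 = 14
  cat(5)*cat(0) = 42*1 = 42
= 42 + 14 + 10 + 10 + 14 + 42
= 132


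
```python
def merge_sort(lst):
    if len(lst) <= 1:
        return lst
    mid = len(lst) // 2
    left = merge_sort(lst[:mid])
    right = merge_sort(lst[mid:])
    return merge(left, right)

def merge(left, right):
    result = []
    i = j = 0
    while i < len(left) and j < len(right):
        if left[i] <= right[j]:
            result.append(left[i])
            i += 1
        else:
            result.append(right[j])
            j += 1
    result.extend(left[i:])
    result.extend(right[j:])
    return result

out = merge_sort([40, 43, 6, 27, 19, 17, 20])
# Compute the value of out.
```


merge_sort([40, 43, 6, 27, 19, 17, 20])
Split into [40, 43, 6] and [27, 19, 17, 20]
Left sorted: [6, 40, 43]
Right sorted: [17, 19, 20, 27]
Merge [6, 40, 43] and [17, 19, 20, 27]
= [6, 17, 19, 20, 27, 40, 43]


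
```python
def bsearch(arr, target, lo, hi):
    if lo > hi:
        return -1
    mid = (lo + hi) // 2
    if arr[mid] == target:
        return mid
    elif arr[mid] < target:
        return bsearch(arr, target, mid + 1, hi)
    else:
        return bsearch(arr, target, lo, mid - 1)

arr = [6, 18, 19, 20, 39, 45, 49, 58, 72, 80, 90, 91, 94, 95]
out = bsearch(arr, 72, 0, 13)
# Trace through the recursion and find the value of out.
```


bsearch(arr, 72, 0, 13)
lo=0, hi=13, mid=6, arr[mid]=49
49 < 72, search right half
lo=7, hi=13, mid=10, arr[mid]=90
90 > 72, search left half
lo=7, hi=9, mid=8, arr[mid]=72
arr[8] == 72, found at index 8
= 8


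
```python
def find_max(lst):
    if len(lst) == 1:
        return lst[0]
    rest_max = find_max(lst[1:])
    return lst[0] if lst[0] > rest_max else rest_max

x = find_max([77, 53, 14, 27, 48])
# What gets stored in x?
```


find_max([77, 53, 14, 27, 48])
= compare 77 with find_max([53, 14, 27, 48])
= compare 53 with find_max([14, 27, 48])
= compare 14 with find_max([27, 48])
= compare 27 with find_max([48])
Base: find_max([48]) = 48
compare 27 with 48: max = 48
compare 14 with 48: max = 48
compare 53 with 48: max = 53
compare 77 with 53: max = 77
= 77


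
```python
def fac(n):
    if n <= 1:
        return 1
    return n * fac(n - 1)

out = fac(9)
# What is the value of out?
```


fac(9)
= 9 * fac(8)
= 9 * 8 * fac(7)
= 9 * 8 * 7 * fac(6)
= 9 * 8 * 7 * 6 * fac(5)
= 9 * 8 * 7 * 6 * 5 * fac(4)
= 9 * 8 * 7 * 6 * 5 * 4 * fac(3)
= 9 * 8 * 7 * 6 * 5 * 4 * 3 * fac(2)
= 9 * 8 * 7 * 6 * 5 * 4 * 3 * 2 * fac(1)
= 9 * 8 * 7 * 6 * 5 * 4 * 3 * 2 * 1
= 362880


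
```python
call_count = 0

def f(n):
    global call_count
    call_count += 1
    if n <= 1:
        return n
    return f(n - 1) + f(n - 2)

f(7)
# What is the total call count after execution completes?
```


f(7) calls f(6) and f(5); each non-base call branches into two more.
Let C(k) = total number of calls made by f(k), including the call to f(k) itself.
Base cases: C(0) = 1, C(1) = 1
Recurrence: C(k) = 1 + C(k-1) + C(k-2)
  C(2) = 1 + C(1) + C(0) = 1 + 1 + 1 = 3
  C(3) = 1 + C(2) + C(1) = 1 + 3 + 1 = 5
  C(4) = 1 + C(3) + C(2) = 1 + 5 + 3 = 9
  C(5) = 1 + C(4) + C(3) = 1 + 9 + 5 = 15
  C(6) = 1 + C(5) + C(4) = 1 + 15 + 9 = 25
  C(7) = 1 + C(6) + C(5) = 1 + 25 + 15 = 41
Total calls = C(7) = 41


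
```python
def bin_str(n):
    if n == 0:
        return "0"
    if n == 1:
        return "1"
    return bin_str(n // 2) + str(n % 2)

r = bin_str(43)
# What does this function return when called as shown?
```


bin_str(43)
= bin_str(21) + "1"
= bin_str(10) + "1" + "1"
= bin_str(5) + "0" + "1" + "1"
= bin_str(2) + "1" + "0" + "1" + "1"
= bin_str(1) + "0" + "1" + "0" + "1" + "1"
= "1" + "0" + "1" + "0" + "1" + "1"
= "101011"


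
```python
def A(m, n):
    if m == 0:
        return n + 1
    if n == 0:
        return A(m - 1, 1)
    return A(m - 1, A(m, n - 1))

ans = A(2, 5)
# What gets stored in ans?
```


A(2, 5)
= A(1, A(2, 4))
First compute A(2, 4) = 11
= A(1, 11)
= 13


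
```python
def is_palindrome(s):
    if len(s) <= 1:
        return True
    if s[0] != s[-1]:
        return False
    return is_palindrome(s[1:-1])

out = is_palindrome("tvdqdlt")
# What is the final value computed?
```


is_palindrome("tvdqdlt")
"tvdqdlt": s[0]='t' == s[-1]='t' -> is_palindrome("vdqdl")
"vdqdl": s[0]='v' != s[-1]='l' -> False
= False


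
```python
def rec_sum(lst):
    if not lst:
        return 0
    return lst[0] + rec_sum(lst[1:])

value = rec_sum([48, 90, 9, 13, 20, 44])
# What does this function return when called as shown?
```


rec_sum([48, 90, 9, 13, 20, 44])
= 48 + rec_sum([90, 9, 13, 20, 44])
= 48 + 90 + rec_sum([9, 13, 20, 44])
= 48 + 90 + 9 + rec_sum([13, 20, 44])
= 48 + 90 + 9 + 13 + rec_sum([20, 44])
= 48 + 90 + 9 + 13 + 20 + rec_sum([44])
= 48 + 90 + 9 + 13 + 20 + 44 + rec_sum([])
= 48 + 90 + 9 + 13 + 20 + 44 + 0
= 224


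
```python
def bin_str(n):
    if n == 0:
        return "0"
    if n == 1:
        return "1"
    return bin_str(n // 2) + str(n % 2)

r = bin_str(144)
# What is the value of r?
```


bin_str(144)
= bin_str(72) + "0"
= bin_str(36) + "0" + "0"
= bin_str(18) + "0" + "0" + "0"
= bin_str(9) + "0" + "0" + "0" + "0"
= bin_str(4) + "1" + "0" + "0" + "0" + "0"
= bin_str(2) + "0" + "1" + "0" + "0" + "0" + "0"
= bin_str(1) + "0" + "0" + "1" + "0" + "0" + "0" + "0"
= "1" + "0" + "0" + "1" + "0" + "0" + "0" + "0"
= "10010000"


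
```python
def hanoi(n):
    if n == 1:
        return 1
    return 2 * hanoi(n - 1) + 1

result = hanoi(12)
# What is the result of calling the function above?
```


hanoi(12)
= 2 * hanoi(11) + 1
= 2 * (2 * hanoi(10) + 1) + 1
= 2 * (2 * (2 * hanoi(9) + 1) + 1) + 1
= 2 * (2 * (2 * (2 * hanoi(8) + 1) + 1) + 1) + 1
= 2 * (2 * (2 * (2 * (2 * hanoi(7) + 1) + 1) + 1) + 1) + 1
= 2 * (2 * (2 * (2 * (2 * (2 * hanoi(6) + 1) + 1) + 1) + 1) + 1) + 1
= 2 * (2 * (2 * (2 * (2 * (2 * (2 * hanoi(5) + 1) + 1) + 1) + 1) + 1) + 1) + 1
= 2 * (2 * (2 * (2 * (2 * (2 * (2 * (2 * hanoi(4) + 1) + 1) + 1) + 1) + 1) + 1) + 1) + 1
= 2 * (2 * (2 * (2 * (2 * (2 * (2 * (2 * (2 * hanoi(3) + 1) + 1) + 1) + 1) + 1) + 1) + 1) + 1) + 1
= 2 * (2 * (2 * (2 * (2 * (2 * (2 * (2 * (2 * (2 * hanoi(2) + 1) + 1) + 1) + 1) + 1) + 1) + 1) + 1) + 1) + 1
= 2 * (2 * (2 * (2 * (2 * (2 * (2 * (2 * (2 * (2 * (2 * hanoi(1) + 1) + 1) + 1) + 1) + 1) + 1) + 1) + 1) + 1) + 1) + 1
Now compute bottom-up:
hanoi(1) = 1
hanoi(2) = 2 * 1 + 1 = 3
hanoi(3) = 2 * 3 + 1 = 7
hanoi(4) = 2 * 7 + 1 = 15
hanoi(5) = 2 * 15 + 1 = 31
hanoi(6) = 2 * 31 + 1 = 63
hanoi(7) = 2 * 63 + 1 = 127
hanoi(8) = 2 * 127 + 1 = 255
hanoi(9) = 2 * 255 + 1 = 511
hanoi(10) = 2 * 511 + 1 = 1023
hanoi(11) = 2 * 1023 + 1 = 2047
hanoi(12) = 2 * 2047 + 1 = 4095
= 4095
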